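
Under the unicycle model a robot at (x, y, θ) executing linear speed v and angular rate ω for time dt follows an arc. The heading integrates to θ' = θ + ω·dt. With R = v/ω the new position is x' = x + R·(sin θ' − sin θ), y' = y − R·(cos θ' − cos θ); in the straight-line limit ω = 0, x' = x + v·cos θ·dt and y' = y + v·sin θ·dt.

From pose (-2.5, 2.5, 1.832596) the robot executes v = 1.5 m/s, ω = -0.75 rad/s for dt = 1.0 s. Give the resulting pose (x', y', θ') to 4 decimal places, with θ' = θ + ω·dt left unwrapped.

(-2.3345, 3.9557, 1.0826)

θ' = 1.8326 + -0.75·1.0 = 1.0826
R = v/ω = 1.5/-0.75 = -2.0000
x' = -2.5 + -2.0000·(sin 1.0826 − sin 1.8326) = -2.3345
y' = 2.5 − -2.0000·(cos 1.0826 − cos 1.8326) = 3.9557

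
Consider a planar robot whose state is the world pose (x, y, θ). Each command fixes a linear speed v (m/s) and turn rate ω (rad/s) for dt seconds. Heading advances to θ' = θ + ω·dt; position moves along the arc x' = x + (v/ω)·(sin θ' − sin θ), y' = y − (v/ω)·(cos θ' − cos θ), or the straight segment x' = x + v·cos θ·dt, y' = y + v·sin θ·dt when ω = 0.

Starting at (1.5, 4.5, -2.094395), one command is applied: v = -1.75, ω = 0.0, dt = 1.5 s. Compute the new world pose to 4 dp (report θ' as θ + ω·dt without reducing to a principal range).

θ' = -2.0944 + 0.0·1.5 = -2.0944
ω = 0 → straight: x' = 1.5 + -1.75·cos(-2.0944)·1.5 = 2.8125
y' = 4.5 + -1.75·sin(-2.0944)·1.5 = 6.7733

(2.8125, 6.7733, -2.0944)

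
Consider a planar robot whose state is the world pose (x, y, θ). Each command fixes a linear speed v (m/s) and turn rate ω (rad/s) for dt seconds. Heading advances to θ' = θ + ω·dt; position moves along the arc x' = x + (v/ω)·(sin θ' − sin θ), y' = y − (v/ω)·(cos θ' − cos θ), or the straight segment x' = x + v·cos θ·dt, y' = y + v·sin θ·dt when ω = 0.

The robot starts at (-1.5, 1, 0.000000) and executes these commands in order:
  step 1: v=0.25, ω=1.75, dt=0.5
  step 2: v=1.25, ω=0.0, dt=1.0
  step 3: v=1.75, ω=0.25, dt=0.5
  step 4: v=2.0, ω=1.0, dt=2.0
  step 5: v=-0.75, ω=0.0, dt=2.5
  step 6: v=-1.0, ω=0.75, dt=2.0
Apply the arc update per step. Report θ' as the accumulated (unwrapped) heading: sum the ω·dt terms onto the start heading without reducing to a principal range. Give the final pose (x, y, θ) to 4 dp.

step 1: θ'=0.8750 (R=0.1429) → pose (-1.3904, 1.0513, 0.8750)
step 2: θ'=0.8750 (straight) → pose (-0.5891, 2.0107, 0.8750)
step 3: θ'=1.0000 (R=7.0000) → pose (-0.0716, 2.7156, 1.0000)
step 4: θ'=3.0000 (R=2.0000) → pose (-1.4723, 5.7762, 3.0000)
step 5: θ'=3.0000 (straight) → pose (0.3839, 5.5116, 3.0000)
step 6: θ'=4.5000 (R=-1.3333) → pose (1.8755, 6.5505, 4.5000)

(1.8755, 6.5505, 4.5000)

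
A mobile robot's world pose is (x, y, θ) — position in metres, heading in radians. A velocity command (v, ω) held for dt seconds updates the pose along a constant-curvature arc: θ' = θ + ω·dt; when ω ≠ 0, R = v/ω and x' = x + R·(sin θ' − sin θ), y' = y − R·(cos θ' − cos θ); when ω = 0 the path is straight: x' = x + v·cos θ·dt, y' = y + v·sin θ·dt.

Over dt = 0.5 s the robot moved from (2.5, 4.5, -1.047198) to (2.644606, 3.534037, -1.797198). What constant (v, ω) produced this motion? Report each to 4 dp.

Δθ = -1.797198 − -1.047198 = -0.750000
ω = Δθ/dt = -0.750000/0.5 = -1.5000
R = −Δy/(cos θ' − cos θ) = -1.3333
v = R·ω = -1.3333·-1.5000 = 2.0000

v = 2.0000, ω = -1.5000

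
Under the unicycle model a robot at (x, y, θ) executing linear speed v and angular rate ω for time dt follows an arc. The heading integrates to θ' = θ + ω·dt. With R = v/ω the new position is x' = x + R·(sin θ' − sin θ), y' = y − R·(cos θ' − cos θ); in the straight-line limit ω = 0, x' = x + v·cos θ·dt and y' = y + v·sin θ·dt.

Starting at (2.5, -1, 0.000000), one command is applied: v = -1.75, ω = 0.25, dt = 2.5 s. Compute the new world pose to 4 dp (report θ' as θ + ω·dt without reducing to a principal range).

(-1.5957, -2.3233, 0.6250)

θ' = 0.0000 + 0.25·2.5 = 0.6250
R = v/ω = -1.75/0.25 = -7.0000
x' = 2.5 + -7.0000·(sin 0.6250 − sin 0.0000) = -1.5957
y' = -1 − -7.0000·(cos 0.6250 − cos 0.0000) = -2.3233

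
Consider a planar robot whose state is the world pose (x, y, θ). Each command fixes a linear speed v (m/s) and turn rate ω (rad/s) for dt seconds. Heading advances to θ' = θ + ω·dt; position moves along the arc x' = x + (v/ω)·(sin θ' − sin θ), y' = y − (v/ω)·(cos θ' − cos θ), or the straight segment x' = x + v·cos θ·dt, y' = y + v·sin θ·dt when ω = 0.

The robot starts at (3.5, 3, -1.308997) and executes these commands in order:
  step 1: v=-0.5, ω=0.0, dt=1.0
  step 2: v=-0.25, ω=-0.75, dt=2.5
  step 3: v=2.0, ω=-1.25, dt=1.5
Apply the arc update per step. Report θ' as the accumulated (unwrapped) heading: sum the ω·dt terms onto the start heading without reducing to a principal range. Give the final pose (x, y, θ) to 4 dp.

(2.2697, 6.0444, -5.0590)

step 1: θ'=-1.3090 (straight) → pose (3.3706, 3.4830, -1.3090)
step 2: θ'=-3.1840 (R=0.3333) → pose (3.7067, 3.9023, -3.1840)
step 3: θ'=-5.0590 (R=-1.6000) → pose (2.2697, 6.0444, -5.0590)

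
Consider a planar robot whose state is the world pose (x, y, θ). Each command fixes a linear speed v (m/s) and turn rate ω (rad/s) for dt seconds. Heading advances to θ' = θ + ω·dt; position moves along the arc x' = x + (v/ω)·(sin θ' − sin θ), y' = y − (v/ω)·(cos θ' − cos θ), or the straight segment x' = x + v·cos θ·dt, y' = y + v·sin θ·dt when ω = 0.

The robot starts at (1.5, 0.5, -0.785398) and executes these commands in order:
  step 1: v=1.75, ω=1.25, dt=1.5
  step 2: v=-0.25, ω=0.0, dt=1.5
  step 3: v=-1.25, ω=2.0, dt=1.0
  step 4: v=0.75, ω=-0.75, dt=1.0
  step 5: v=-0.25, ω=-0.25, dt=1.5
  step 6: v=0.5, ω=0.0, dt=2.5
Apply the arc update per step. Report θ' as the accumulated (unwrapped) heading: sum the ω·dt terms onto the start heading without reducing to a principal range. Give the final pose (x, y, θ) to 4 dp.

step 1: θ'=1.0896 (R=1.4000) → pose (3.7310, 0.8420, 1.0896)
step 2: θ'=1.0896 (straight) → pose (3.5574, 0.5096, 1.0896)
step 3: θ'=3.0896 (R=-0.6250) → pose (4.0790, -0.4039, 3.0896)
step 4: θ'=2.3396 (R=-1.0000) → pose (3.4122, -0.1005, 2.3396)
step 5: θ'=1.9646 (R=1.0000) → pose (3.6169, -0.4121, 1.9646)
step 6: θ'=1.9646 (straight) → pose (3.1373, 0.7422, 1.9646)

(3.1373, 0.7422, 1.9646)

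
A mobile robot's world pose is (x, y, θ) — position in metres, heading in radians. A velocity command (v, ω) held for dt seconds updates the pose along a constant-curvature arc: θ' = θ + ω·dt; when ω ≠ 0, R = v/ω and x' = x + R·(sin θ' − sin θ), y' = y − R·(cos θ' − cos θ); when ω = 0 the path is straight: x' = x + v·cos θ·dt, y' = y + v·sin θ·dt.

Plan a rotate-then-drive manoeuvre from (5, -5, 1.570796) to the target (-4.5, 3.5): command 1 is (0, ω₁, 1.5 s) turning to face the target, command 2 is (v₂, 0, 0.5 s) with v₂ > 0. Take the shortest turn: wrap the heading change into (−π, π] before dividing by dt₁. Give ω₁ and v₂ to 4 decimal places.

heading to target = atan2(3.5−-5, -4.5−5) = 2.4117
Δθ = wrap(2.4117 − 1.5708) = 0.8409; ω₁ = Δθ/dt₁ = 0.5606
distance = √((-4.5−5)² + (3.5−-5)²) = 12.7475; v₂ = distance/dt₂ = 25.4951

ω₁ = 0.5606, v₂ = 25.4951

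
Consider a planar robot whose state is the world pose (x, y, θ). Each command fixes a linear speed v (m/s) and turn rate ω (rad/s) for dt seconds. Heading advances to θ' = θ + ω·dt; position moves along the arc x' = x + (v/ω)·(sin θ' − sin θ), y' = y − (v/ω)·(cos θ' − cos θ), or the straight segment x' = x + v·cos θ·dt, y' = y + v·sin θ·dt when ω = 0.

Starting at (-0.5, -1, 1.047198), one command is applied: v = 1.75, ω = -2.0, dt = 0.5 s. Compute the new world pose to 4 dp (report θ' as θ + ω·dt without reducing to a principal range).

θ' = 1.0472 + -2.0·0.5 = 0.0472
R = v/ω = 1.75/-2.0 = -0.8750
x' = -0.5 + -0.8750·(sin 0.0472 − sin 1.0472) = 0.2165
y' = -1 − -0.8750·(cos 0.0472 − cos 1.0472) = -0.5635

(0.2165, -0.5635, 0.0472)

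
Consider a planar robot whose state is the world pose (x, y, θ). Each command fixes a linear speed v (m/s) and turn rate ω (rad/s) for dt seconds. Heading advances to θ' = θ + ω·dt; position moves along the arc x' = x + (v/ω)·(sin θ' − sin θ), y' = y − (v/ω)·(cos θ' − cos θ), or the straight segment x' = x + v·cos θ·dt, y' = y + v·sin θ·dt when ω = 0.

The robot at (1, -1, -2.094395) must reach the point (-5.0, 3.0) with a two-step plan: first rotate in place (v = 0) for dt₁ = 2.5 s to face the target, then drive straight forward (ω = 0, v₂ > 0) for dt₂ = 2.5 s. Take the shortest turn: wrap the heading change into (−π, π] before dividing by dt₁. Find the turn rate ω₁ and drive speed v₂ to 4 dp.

heading to target = atan2(3−-1, -5−1) = 2.5536
Δθ = wrap(2.5536 − -2.0944) = -1.6352; ω₁ = Δθ/dt₁ = -0.6541
distance = √((-5−1)² + (3−-1)²) = 7.2111; v₂ = distance/dt₂ = 2.8844

ω₁ = -0.6541, v₂ = 2.8844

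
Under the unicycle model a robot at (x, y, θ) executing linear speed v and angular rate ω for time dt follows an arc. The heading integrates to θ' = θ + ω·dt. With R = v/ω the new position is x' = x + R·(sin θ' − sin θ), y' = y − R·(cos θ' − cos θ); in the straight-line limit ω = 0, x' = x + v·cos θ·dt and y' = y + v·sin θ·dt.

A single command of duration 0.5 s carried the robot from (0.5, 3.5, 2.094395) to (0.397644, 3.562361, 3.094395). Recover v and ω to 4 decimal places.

v = 0.2500, ω = 2.0000

Δθ = 3.094395 − 2.094395 = 1.000000
ω = Δθ/dt = 1.000000/0.5 = 2.0000
R = Δx/(sin θ' − sin θ) = 0.1250
v = R·ω = 0.1250·2.0000 = 0.2500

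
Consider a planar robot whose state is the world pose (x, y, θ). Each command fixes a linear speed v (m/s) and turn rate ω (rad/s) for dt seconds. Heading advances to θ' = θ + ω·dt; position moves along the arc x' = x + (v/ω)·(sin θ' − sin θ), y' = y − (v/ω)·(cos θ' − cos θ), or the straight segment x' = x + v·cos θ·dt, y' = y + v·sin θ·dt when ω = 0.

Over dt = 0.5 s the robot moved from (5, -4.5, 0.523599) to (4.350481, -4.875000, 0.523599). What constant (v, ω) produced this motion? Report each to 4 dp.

Δθ = 0.523599 − 0.523599 = 0.000000
ω = Δθ/dt = 0.000000/0.5 = 0.0000
ω = 0 → v = (Δx·cos θ + Δy·sin θ)/dt = -1.5000

v = -1.5000, ω = 0.0000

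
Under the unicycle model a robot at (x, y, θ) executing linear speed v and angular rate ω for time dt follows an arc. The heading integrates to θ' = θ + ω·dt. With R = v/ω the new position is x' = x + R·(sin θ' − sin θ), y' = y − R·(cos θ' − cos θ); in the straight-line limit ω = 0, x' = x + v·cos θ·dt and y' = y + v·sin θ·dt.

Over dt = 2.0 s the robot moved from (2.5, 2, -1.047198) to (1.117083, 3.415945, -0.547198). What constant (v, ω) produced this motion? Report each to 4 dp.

v = -1.0000, ω = 0.2500

Δθ = -0.547198 − -1.047198 = 0.500000
ω = Δθ/dt = 0.500000/2.0 = 0.2500
R = −Δy/(cos θ' − cos θ) = -4.0000
v = R·ω = -4.0000·0.2500 = -1.0000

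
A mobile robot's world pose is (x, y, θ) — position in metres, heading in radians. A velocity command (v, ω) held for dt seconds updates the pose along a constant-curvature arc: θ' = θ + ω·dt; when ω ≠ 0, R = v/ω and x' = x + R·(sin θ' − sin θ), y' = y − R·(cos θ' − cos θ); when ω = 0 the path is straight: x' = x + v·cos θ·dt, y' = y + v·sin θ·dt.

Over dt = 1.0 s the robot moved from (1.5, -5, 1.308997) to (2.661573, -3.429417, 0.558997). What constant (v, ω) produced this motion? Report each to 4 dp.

v = 2.0000, ω = -0.7500

Δθ = 0.558997 − 1.308997 = -0.750000
ω = Δθ/dt = -0.750000/1.0 = -0.7500
R = −Δy/(cos θ' − cos θ) = -2.6667
v = R·ω = -2.6667·-0.7500 = 2.0000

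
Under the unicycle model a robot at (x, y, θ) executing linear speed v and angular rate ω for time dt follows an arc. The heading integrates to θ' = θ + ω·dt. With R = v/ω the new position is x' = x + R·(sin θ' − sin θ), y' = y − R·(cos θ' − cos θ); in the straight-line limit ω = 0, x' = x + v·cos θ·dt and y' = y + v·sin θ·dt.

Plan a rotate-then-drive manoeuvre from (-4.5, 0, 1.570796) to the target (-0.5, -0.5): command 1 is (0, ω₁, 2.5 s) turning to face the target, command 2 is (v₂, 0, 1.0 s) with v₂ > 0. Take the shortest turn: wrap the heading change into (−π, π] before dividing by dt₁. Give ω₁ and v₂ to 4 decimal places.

heading to target = atan2(-0.5−0, -0.5−-4.5) = -0.1244
Δθ = wrap(-0.1244 − 1.5708) = -1.6952; ω₁ = Δθ/dt₁ = -0.6781
distance = √((-0.5−-4.5)² + (-0.5−0)²) = 4.0311; v₂ = distance/dt₂ = 4.0311

ω₁ = -0.6781, v₂ = 4.0311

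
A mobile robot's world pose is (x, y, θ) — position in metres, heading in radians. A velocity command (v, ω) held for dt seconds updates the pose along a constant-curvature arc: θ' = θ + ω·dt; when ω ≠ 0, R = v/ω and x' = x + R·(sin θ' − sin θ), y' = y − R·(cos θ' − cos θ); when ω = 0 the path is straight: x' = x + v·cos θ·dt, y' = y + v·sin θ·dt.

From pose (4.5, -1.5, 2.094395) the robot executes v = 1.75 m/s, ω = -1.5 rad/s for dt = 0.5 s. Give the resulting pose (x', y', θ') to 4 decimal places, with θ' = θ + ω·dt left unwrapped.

(4.3735, -0.6548, 1.3444)

θ' = 2.0944 + -1.5·0.5 = 1.3444
R = v/ω = 1.75/-1.5 = -1.1667
x' = 4.5 + -1.1667·(sin 1.3444 − sin 2.0944) = 4.3735
y' = -1.5 − -1.1667·(cos 1.3444 − cos 2.0944) = -0.6548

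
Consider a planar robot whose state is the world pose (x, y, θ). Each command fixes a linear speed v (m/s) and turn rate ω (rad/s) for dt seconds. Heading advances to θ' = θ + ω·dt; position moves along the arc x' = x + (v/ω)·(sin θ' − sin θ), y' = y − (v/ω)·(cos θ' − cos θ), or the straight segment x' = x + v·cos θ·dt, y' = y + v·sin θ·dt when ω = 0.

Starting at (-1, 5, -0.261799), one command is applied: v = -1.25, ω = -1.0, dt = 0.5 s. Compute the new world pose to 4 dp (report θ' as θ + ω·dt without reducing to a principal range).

(-1.5393, 5.3029, -0.7618)

θ' = -0.2618 + -1.0·0.5 = -0.7618
R = v/ω = -1.25/-1.0 = 1.2500
x' = -1 + 1.2500·(sin -0.7618 − sin -0.2618) = -1.5393
y' = 5 − 1.2500·(cos -0.7618 − cos -0.2618) = 5.3029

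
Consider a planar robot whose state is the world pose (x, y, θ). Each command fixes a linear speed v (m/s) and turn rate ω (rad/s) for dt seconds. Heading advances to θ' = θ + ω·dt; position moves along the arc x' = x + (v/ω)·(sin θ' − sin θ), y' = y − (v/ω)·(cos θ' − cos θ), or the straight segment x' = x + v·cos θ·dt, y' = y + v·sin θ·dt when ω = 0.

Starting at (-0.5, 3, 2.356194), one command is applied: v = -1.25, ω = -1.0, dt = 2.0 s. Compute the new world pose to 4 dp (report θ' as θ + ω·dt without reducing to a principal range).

θ' = 2.3562 + -1.0·2.0 = 0.3562
R = v/ω = -1.25/-1.0 = 1.2500
x' = -0.5 + 1.2500·(sin 0.3562 − sin 2.3562) = -0.9480
y' = 3 − 1.2500·(cos 0.3562 − cos 2.3562) = 0.9446

(-0.9480, 0.9446, 0.3562)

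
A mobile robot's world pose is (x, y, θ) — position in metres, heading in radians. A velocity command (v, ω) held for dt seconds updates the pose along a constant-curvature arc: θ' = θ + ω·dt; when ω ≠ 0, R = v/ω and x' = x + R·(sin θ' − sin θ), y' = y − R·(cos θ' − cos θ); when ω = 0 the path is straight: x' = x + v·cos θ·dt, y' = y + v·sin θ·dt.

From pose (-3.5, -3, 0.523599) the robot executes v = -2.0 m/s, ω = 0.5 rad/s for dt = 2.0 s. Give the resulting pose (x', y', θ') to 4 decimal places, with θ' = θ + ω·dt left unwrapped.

(-5.4955, -6.2754, 1.5236)

θ' = 0.5236 + 0.5·2.0 = 1.5236
R = v/ω = -2.0/0.5 = -4.0000
x' = -3.5 + -4.0000·(sin 1.5236 − sin 0.5236) = -5.4955
y' = -3 − -4.0000·(cos 1.5236 − cos 0.5236) = -6.2754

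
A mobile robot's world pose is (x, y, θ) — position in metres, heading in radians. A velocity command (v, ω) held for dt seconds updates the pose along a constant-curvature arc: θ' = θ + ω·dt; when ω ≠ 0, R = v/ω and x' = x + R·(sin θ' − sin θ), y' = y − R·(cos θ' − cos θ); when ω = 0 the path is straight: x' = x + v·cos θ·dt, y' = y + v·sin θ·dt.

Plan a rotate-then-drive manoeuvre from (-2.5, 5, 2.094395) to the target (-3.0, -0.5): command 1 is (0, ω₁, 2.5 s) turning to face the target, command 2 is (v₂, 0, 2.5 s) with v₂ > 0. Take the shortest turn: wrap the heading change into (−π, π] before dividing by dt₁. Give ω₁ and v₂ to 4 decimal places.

ω₁ = 1.0109, v₂ = 2.2091

heading to target = atan2(-0.5−5, -3−-2.5) = -1.6615
Δθ = wrap(-1.6615 − 2.0944) = 2.5273; ω₁ = Δθ/dt₁ = 1.0109
distance = √((-3−-2.5)² + (-0.5−5)²) = 5.5227; v₂ = distance/dt₂ = 2.2091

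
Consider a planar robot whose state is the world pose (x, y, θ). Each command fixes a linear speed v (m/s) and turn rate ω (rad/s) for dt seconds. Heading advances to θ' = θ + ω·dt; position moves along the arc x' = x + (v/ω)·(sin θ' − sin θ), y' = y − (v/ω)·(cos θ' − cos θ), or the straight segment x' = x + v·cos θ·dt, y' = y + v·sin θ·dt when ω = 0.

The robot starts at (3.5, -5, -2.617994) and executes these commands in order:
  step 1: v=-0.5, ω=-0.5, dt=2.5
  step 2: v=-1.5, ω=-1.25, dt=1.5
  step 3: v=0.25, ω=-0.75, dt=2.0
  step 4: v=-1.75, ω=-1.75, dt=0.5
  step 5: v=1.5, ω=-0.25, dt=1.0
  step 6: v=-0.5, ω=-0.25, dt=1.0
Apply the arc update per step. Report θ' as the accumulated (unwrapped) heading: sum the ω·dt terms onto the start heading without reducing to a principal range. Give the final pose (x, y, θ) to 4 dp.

(4.5125, -7.2887, -8.6180)

step 1: θ'=-3.8680 (R=1.0000) → pose (4.6642, -5.1185, -3.8680)
step 2: θ'=-5.7430 (R=1.2000) → pose (4.4843, -7.0447, -5.7430)
step 3: θ'=-7.2430 (R=-0.3333) → pose (4.9288, -7.1393, -7.2430)
step 4: θ'=-8.1180 (R=1.0000) → pose (4.7825, -6.3047, -8.1180)
step 5: θ'=-8.3680 (R=-6.0000) → pose (4.2151, -7.6890, -8.3680)
step 6: θ'=-8.6180 (R=2.0000) → pose (4.5125, -7.2887, -8.6180)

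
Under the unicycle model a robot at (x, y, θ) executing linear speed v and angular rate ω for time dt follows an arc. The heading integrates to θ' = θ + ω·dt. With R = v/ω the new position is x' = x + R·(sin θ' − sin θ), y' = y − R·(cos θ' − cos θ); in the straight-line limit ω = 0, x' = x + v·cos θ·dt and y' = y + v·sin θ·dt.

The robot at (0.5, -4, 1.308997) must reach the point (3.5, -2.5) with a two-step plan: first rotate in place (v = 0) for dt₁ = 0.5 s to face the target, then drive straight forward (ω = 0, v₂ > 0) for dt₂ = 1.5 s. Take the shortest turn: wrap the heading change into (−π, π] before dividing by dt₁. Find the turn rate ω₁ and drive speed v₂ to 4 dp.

heading to target = atan2(-2.5−-4, 3.5−0.5) = 0.4636
Δθ = wrap(0.4636 − 1.3090) = -0.8453; ω₁ = Δθ/dt₁ = -1.6907
distance = √((3.5−0.5)² + (-2.5−-4)²) = 3.3541; v₂ = distance/dt₂ = 2.2361

ω₁ = -1.6907, v₂ = 2.2361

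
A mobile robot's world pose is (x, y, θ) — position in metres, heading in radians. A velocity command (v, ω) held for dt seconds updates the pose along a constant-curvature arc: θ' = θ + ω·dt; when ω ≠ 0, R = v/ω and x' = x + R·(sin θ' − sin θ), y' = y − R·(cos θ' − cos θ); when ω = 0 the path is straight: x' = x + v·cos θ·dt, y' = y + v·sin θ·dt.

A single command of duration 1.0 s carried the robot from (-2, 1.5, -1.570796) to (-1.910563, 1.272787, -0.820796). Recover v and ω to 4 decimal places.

v = 0.2500, ω = 0.7500

Δθ = -0.820796 − -1.570796 = 0.750000
ω = Δθ/dt = 0.750000/1.0 = 0.7500
R = −Δy/(cos θ' − cos θ) = 0.3333
v = R·ω = 0.3333·0.7500 = 0.2500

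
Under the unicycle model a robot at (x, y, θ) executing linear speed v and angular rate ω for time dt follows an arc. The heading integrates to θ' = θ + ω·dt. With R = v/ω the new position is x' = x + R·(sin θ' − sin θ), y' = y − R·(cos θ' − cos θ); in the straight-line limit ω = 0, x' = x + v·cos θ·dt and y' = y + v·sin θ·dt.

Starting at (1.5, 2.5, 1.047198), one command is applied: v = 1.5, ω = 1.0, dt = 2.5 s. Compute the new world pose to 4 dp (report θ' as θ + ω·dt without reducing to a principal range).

(-0.3909, 4.6283, 3.5472)

θ' = 1.0472 + 1.0·2.5 = 3.5472
R = v/ω = 1.5/1.0 = 1.5000
x' = 1.5 + 1.5000·(sin 3.5472 − sin 1.0472) = -0.3909
y' = 2.5 − 1.5000·(cos 3.5472 − cos 1.0472) = 4.6283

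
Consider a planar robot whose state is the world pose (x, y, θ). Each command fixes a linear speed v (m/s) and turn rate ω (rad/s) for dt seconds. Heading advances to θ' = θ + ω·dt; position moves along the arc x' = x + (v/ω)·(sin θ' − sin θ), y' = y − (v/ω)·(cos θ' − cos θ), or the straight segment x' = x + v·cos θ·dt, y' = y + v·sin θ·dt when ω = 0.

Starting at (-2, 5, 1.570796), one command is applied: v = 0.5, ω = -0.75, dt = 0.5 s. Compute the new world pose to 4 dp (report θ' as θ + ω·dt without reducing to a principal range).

(-1.9537, 5.2442, 1.1958)

θ' = 1.5708 + -0.75·0.5 = 1.1958
R = v/ω = 0.5/-0.75 = -0.6667
x' = -2 + -0.6667·(sin 1.1958 − sin 1.5708) = -1.9537
y' = 5 − -0.6667·(cos 1.1958 − cos 1.5708) = 5.2442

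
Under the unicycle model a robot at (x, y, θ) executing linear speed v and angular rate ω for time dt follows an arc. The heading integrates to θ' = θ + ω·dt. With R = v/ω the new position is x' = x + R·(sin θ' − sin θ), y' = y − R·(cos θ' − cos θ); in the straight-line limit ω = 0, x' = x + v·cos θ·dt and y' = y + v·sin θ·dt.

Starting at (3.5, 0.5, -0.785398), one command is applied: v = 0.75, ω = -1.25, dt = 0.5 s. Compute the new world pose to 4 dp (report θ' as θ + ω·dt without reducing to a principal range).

θ' = -0.7854 + -1.25·0.5 = -1.4104
R = v/ω = 0.75/-1.25 = -0.6000
x' = 3.5 + -0.6000·(sin -1.4104 − sin -0.7854) = 3.6680
y' = 0.5 − -0.6000·(cos -1.4104 − cos -0.7854) = 0.1716

(3.6680, 0.1716, -1.4104)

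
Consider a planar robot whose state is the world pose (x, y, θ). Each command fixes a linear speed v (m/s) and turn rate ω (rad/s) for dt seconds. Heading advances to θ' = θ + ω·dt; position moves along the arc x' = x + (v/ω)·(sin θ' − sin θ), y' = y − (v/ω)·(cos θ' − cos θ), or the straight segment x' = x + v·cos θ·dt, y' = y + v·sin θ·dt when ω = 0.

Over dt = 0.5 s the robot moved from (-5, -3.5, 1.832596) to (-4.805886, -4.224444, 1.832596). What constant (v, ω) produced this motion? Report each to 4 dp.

v = -1.5000, ω = 0.0000

Δθ = 1.832596 − 1.832596 = 0.000000
ω = Δθ/dt = 0.000000/0.5 = 0.0000
ω = 0 → v = (Δx·cos θ + Δy·sin θ)/dt = -1.5000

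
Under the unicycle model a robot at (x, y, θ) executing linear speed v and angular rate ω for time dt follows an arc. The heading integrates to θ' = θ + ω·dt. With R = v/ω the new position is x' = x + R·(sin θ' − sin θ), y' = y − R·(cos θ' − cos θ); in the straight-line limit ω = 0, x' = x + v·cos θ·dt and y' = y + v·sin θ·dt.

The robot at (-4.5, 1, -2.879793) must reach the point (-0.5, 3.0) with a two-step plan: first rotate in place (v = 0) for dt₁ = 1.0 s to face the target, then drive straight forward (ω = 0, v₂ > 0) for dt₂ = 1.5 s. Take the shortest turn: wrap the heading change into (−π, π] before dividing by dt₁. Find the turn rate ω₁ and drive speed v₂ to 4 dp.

heading to target = atan2(3−1, -0.5−-4.5) = 0.4636
Δθ = wrap(0.4636 − -2.8798) = -2.9397; ω₁ = Δθ/dt₁ = -2.9397
distance = √((-0.5−-4.5)² + (3−1)²) = 4.4721; v₂ = distance/dt₂ = 2.9814

ω₁ = -2.9397, v₂ = 2.9814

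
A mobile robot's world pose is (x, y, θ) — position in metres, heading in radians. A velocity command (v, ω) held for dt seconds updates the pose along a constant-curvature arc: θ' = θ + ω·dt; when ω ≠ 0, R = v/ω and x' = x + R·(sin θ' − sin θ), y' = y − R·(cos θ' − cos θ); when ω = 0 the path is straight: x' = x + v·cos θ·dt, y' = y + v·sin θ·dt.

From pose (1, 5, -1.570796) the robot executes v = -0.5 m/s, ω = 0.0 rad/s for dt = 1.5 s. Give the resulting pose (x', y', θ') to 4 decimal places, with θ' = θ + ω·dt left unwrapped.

θ' = -1.5708 + 0.0·1.5 = -1.5708
ω = 0 → straight: x' = 1 + -0.5·cos(-1.5708)·1.5 = 1.0000
y' = 5 + -0.5·sin(-1.5708)·1.5 = 5.7500

(1.0000, 5.7500, -1.5708)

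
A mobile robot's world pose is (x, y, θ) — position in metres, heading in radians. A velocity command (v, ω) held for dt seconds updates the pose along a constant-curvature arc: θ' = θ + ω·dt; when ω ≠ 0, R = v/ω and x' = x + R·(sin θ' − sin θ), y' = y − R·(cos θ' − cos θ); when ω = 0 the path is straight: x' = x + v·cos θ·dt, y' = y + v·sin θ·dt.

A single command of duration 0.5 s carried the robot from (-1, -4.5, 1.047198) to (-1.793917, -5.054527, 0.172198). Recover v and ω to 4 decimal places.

v = -2.0000, ω = -1.7500

Δθ = 0.172198 − 1.047198 = -0.875000
ω = Δθ/dt = -0.875000/0.5 = -1.7500
R = Δx/(sin θ' − sin θ) = 1.1429
v = R·ω = 1.1429·-1.7500 = -2.0000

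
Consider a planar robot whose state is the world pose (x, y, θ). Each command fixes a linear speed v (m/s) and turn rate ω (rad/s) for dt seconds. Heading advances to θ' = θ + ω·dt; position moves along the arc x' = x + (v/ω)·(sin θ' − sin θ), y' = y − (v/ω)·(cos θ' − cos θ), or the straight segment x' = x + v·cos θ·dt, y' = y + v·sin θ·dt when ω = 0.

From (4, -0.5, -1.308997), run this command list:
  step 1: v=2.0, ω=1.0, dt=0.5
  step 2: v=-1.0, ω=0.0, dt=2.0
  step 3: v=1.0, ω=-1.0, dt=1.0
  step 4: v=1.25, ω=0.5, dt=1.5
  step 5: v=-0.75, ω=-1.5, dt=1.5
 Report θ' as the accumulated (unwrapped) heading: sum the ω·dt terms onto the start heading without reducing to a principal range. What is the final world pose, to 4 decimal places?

step 1: θ'=-0.8090 (R=2.0000) → pose (4.4847, -1.3628, -0.8090)
step 2: θ'=-0.8090 (straight) → pose (3.1042, 0.0844, -0.8090)
step 3: θ'=-1.8090 (R=-1.0000) → pose (3.3524, -0.8418, -1.8090)
step 4: θ'=-1.0590 (R=2.5000) → pose (3.6021, -2.6561, -1.0590)
step 5: θ'=-3.3090 (R=0.5000) → pose (4.1214, -1.9182, -3.3090)

(4.1214, -1.9182, -3.3090)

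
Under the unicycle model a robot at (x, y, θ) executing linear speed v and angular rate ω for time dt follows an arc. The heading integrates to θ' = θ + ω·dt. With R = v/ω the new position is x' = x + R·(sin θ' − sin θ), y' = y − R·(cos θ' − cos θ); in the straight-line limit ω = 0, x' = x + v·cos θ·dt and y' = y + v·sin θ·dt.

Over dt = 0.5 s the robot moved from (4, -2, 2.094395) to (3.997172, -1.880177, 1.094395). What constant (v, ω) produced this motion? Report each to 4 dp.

Δθ = 1.094395 − 2.094395 = -1.000000
ω = Δθ/dt = -1.000000/0.5 = -2.0000
R = −Δy/(cos θ' − cos θ) = -0.1250
v = R·ω = -0.1250·-2.0000 = 0.2500

v = 0.2500, ω = -2.0000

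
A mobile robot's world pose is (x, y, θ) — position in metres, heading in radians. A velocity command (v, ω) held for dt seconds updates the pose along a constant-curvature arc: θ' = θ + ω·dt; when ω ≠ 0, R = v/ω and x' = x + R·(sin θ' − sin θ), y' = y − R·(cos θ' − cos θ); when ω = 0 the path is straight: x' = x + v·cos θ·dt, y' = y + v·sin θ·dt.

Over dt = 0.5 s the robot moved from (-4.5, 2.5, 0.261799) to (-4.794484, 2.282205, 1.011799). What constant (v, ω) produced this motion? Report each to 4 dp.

v = -0.7500, ω = 1.5000

Δθ = 1.011799 − 0.261799 = 0.750000
ω = Δθ/dt = 0.750000/0.5 = 1.5000
R = Δx/(sin θ' − sin θ) = -0.5000
v = R·ω = -0.5000·1.5000 = -0.7500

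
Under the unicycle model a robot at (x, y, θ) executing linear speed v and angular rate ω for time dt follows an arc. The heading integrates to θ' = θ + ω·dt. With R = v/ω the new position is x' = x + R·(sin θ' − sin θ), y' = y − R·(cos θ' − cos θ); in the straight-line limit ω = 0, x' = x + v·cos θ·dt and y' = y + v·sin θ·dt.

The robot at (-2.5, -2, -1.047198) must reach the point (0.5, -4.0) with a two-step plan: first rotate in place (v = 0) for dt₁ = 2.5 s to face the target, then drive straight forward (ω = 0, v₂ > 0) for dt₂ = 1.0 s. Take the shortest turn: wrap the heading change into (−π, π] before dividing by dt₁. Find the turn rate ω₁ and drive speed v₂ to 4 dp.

heading to target = atan2(-4−-2, 0.5−-2.5) = -0.5880
Δθ = wrap(-0.5880 − -1.0472) = 0.4592; ω₁ = Δθ/dt₁ = 0.1837
distance = √((0.5−-2.5)² + (-4−-2)²) = 3.6056; v₂ = distance/dt₂ = 3.6056

ω₁ = 0.1837, v₂ = 3.6056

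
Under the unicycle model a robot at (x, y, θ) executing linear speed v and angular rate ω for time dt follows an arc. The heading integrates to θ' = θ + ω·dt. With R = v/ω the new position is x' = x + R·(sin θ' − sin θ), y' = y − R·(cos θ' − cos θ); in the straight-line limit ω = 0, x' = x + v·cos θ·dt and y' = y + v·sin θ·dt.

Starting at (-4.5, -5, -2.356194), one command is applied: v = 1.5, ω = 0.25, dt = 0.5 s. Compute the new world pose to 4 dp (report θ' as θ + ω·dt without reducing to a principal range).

(-4.9958, -5.5621, -2.2312)

θ' = -2.3562 + 0.25·0.5 = -2.2312
R = v/ω = 1.5/0.25 = 6.0000
x' = -4.5 + 6.0000·(sin -2.2312 − sin -2.3562) = -4.9958
y' = -5 − 6.0000·(cos -2.2312 − cos -2.3562) = -5.5621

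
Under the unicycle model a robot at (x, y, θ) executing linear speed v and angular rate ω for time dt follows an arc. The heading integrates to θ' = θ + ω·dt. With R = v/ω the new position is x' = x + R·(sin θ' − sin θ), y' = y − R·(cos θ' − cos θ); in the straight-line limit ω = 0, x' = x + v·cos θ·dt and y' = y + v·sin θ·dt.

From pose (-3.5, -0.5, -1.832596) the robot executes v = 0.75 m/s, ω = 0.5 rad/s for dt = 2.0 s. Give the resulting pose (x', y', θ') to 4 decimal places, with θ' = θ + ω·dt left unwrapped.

θ' = -1.8326 + 0.5·2.0 = -0.8326
R = v/ω = 0.75/0.5 = 1.5000
x' = -3.5 + 1.5000·(sin -0.8326 − sin -1.8326) = -3.1606
y' = -0.5 − 1.5000·(cos -0.8326 − cos -1.8326) = -1.8977

(-3.1606, -1.8977, -0.8326)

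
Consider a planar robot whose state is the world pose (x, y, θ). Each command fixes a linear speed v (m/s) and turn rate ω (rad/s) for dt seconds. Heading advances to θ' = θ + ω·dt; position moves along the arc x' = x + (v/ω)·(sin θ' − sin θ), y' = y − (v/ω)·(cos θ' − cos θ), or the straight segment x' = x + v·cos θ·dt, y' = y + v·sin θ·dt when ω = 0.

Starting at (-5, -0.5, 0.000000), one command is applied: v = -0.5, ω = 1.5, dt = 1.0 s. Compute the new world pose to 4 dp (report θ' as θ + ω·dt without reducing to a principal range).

θ' = 0.0000 + 1.5·1.0 = 1.5000
R = v/ω = -0.5/1.5 = -0.3333
x' = -5 + -0.3333·(sin 1.5000 − sin 0.0000) = -5.3325
y' = -0.5 − -0.3333·(cos 1.5000 − cos 0.0000) = -0.8098

(-5.3325, -0.8098, 1.5000)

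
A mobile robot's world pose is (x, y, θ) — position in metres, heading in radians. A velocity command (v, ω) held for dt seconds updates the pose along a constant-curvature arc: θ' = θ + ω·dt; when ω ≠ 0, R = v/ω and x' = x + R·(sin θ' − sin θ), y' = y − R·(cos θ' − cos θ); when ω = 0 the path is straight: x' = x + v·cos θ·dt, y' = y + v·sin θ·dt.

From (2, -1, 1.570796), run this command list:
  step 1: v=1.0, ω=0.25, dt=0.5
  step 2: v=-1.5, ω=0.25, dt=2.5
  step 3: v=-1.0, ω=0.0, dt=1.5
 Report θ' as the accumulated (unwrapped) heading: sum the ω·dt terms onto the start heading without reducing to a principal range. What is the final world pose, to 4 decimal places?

(4.5543, -4.9406, 2.3208)

step 1: θ'=1.6958 (R=4.0000) → pose (1.9688, -0.5013, 1.6958)
step 2: θ'=2.3208 (R=-6.0000) → pose (3.5318, -3.8431, 2.3208)
step 3: θ'=2.3208 (straight) → pose (4.5543, -4.9406, 2.3208)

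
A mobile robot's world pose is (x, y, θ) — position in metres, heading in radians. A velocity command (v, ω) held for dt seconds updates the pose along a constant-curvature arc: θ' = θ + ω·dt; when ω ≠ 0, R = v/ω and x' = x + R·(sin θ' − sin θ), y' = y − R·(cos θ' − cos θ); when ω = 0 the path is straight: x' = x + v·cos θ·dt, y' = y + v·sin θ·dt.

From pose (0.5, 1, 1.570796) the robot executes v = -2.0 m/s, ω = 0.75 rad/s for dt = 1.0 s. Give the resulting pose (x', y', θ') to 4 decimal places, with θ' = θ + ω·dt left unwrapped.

(1.2155, -0.8177, 2.3208)

θ' = 1.5708 + 0.75·1.0 = 2.3208
R = v/ω = -2.0/0.75 = -2.6667
x' = 0.5 + -2.6667·(sin 2.3208 − sin 1.5708) = 1.2155
y' = 1 − -2.6667·(cos 2.3208 − cos 1.5708) = -0.8177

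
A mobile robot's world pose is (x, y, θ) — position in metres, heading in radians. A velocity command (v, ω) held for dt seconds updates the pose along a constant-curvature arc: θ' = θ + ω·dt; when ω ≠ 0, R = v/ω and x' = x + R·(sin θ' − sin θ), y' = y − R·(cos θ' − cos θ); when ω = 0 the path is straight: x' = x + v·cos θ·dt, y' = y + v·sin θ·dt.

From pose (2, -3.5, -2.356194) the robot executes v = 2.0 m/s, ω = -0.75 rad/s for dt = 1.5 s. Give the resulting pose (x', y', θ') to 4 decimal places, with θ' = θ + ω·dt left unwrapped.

θ' = -2.3562 + -0.75·1.5 = -3.4812
R = v/ω = 2.0/-0.75 = -2.6667
x' = 2 + -2.6667·(sin -3.4812 − sin -2.3562) = -0.7739
y' = -3.5 − -2.6667·(cos -3.4812 − cos -2.3562) = -4.1287

(-0.7739, -4.1287, -3.4812)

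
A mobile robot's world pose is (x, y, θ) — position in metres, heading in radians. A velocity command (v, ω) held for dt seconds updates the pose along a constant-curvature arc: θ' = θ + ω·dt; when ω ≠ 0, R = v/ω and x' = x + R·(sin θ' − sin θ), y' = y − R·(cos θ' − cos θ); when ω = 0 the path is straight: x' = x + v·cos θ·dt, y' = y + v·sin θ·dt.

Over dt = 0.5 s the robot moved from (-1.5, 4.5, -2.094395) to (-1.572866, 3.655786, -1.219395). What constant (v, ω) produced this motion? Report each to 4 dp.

v = 1.7500, ω = 1.7500

Δθ = -1.219395 − -2.094395 = 0.875000
ω = Δθ/dt = 0.875000/0.5 = 1.7500
R = −Δy/(cos θ' − cos θ) = 1.0000
v = R·ω = 1.0000·1.7500 = 1.7500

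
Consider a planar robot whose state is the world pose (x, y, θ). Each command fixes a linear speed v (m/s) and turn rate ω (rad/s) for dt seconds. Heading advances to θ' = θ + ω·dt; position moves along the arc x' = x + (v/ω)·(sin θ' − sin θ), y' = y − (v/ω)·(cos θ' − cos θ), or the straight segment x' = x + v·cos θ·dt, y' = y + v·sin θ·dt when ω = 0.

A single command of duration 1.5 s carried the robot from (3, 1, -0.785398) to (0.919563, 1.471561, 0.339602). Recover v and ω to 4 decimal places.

Δθ = 0.339602 − -0.785398 = 1.125000
ω = Δθ/dt = 1.125000/1.5 = 0.7500
R = Δx/(sin θ' − sin θ) = -2.0000
v = R·ω = -2.0000·0.7500 = -1.5000

v = -1.5000, ω = 0.7500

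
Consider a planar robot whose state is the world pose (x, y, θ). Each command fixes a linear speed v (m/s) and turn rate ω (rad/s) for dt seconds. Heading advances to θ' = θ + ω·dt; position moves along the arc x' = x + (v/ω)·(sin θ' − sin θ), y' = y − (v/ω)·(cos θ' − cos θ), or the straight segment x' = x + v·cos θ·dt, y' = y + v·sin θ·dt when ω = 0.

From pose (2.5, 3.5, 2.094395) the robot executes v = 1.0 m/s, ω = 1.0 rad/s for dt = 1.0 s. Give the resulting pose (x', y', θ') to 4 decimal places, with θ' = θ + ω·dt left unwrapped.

(1.6812, 3.9989, 3.0944)

θ' = 2.0944 + 1.0·1.0 = 3.0944
R = v/ω = 1.0/1.0 = 1.0000
x' = 2.5 + 1.0000·(sin 3.0944 − sin 2.0944) = 1.6812
y' = 3.5 − 1.0000·(cos 3.0944 − cos 2.0944) = 3.9989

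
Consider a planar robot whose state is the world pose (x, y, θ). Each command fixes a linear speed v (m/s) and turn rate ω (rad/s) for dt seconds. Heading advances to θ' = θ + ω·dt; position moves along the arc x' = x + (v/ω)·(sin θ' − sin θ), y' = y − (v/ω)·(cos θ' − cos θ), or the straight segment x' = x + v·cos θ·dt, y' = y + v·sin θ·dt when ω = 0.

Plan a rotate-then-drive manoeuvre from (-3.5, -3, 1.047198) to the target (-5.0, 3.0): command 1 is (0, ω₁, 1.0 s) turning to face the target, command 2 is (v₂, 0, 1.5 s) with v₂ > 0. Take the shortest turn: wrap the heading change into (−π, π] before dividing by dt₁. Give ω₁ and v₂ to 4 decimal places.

heading to target = atan2(3−-3, -5−-3.5) = 1.8158
Δθ = wrap(1.8158 − 1.0472) = 0.7686; ω₁ = Δθ/dt₁ = 0.7686
distance = √((-5−-3.5)² + (3−-3)²) = 6.1847; v₂ = distance/dt₂ = 4.1231

ω₁ = 0.7686, v₂ = 4.1231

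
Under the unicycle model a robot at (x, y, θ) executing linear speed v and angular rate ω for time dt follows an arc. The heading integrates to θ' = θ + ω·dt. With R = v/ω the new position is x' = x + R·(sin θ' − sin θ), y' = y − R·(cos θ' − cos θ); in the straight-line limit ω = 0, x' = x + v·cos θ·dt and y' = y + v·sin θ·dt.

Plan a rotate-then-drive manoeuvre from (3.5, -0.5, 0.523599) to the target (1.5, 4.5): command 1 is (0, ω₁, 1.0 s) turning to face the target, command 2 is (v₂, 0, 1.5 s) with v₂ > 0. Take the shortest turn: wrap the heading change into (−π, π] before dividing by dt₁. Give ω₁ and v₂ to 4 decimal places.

ω₁ = 1.4277, v₂ = 3.5901

heading to target = atan2(4.5−-0.5, 1.5−3.5) = 1.9513
Δθ = wrap(1.9513 − 0.5236) = 1.4277; ω₁ = Δθ/dt₁ = 1.4277
distance = √((1.5−3.5)² + (4.5−-0.5)²) = 5.3852; v₂ = distance/dt₂ = 3.5901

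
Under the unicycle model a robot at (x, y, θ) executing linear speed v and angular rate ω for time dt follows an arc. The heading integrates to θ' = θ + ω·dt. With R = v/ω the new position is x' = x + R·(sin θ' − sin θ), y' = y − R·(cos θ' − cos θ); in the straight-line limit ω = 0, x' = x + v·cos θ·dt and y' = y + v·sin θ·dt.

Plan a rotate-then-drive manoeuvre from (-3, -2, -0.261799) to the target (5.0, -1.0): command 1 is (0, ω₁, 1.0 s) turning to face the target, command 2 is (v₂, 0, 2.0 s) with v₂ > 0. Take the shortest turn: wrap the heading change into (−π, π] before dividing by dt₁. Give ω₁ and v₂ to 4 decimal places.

ω₁ = 0.3862, v₂ = 4.0311

heading to target = atan2(-1−-2, 5−-3) = 0.1244
Δθ = wrap(0.1244 − -0.2618) = 0.3862; ω₁ = Δθ/dt₁ = 0.3862
distance = √((5−-3)² + (-1−-2)²) = 8.0623; v₂ = distance/dt₂ = 4.0311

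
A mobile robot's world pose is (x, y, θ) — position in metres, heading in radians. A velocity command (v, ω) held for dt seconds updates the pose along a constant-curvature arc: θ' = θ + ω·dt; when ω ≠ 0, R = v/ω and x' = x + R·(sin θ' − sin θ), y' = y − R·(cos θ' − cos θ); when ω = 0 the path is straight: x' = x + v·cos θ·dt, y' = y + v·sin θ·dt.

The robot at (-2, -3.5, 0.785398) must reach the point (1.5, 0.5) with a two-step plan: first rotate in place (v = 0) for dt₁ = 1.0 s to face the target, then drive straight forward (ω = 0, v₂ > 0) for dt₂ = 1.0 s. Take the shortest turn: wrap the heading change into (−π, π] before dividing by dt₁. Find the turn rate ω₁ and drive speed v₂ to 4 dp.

ω₁ = 0.0666, v₂ = 5.3151

heading to target = atan2(0.5−-3.5, 1.5−-2) = 0.8520
Δθ = wrap(0.8520 − 0.7854) = 0.0666; ω₁ = Δθ/dt₁ = 0.0666
distance = √((1.5−-2)² + (0.5−-3.5)²) = 5.3151; v₂ = distance/dt₂ = 5.3151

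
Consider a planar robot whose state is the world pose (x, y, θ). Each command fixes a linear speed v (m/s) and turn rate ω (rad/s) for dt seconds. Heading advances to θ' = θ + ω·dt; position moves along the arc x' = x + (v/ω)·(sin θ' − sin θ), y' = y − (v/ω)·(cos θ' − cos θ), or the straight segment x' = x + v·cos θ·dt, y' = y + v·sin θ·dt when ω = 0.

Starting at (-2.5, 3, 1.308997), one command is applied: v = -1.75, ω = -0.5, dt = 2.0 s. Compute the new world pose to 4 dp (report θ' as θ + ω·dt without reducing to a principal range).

θ' = 1.3090 + -0.5·2.0 = 0.3090
R = v/ω = -1.75/-0.5 = 3.5000
x' = -2.5 + 3.5000·(sin 0.3090 − sin 1.3090) = -4.8164
y' = 3 − 3.5000·(cos 0.3090 − cos 1.3090) = 0.5716

(-4.8164, 0.5716, 0.3090)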